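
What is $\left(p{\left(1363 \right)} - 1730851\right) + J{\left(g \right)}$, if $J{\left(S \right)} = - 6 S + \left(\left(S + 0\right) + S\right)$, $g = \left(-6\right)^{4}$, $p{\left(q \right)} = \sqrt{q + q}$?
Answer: $-1736035 + \sqrt{2726} \approx -1.736 \cdot 10^{6}$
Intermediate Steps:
$p{\left(q \right)} = \sqrt{2} \sqrt{q}$ ($p{\left(q \right)} = \sqrt{2 q} = \sqrt{2} \sqrt{q}$)
$g = 1296$
$J{\left(S \right)} = - 4 S$ ($J{\left(S \right)} = - 6 S + \left(S + S\right) = - 6 S + 2 S = - 4 S$)
$\left(p{\left(1363 \right)} - 1730851\right) + J{\left(g \right)} = \left(\sqrt{2} \sqrt{1363} - 1730851\right) - 5184 = \left(\sqrt{2726} - 1730851\right) - 5184 = \left(-1730851 + \sqrt{2726}\right) - 5184 = -1736035 + \sqrt{2726}$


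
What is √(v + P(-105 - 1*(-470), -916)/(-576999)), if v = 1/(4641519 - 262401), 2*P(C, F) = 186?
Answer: 5*I*√507446821892746158/280749634098 ≈ 0.012687*I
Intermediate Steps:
P(C, F) = 93 (P(C, F) = (½)*186 = 93)
v = 1/4379118 ≈ 2.2836e-7
√(v + P(-105 - 1*(-470), -916)/(-576999)) = √(1/4379118 + 93/(-576999)) = √(1/4379118 + 93*(-1/576999)) = √(1/4379118 - 31/192333) = √(-45186775/280749634098) = 5*I*√507446821892746158/280749634098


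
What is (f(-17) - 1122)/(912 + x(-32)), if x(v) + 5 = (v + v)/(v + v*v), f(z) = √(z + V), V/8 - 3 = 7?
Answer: -34782/28115 + 93*√7/28115 ≈ -1.2284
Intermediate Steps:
V = 80 (V = 24 + 8*7 = 24 + 56 = 80)
f(z) = √(80 + z) (f(z) = √(z + 80) = √(80 + z))
x(v) = -5 + 2*v/(v + v²) (x(v) = -5 + (v + v)/(v + v*v) = -5 + (2*v)/(v + v²) = -5 + 2*v/(v + v²))
(f(-17) - 1122)/(912 + x(-32)) = (√(80 - 17) - 1122)/(912 + (-3 - 5*(-32))/(1 - 32)) = (√63 - 1122)/(912 + (-3 + 160)/(-31)) = (3*√7 - 1122)/(912 - 1/31*157) = (-1122 + 3*√7)/(912 - 157/31) = (-1122 + 3*√7)/(28115/31) = (-1122 + 3*√7)*(31/28115) = -34782/28115 + 93*√7/28115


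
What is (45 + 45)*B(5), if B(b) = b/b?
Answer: 90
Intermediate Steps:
B(b) = 1
(45 + 45)*B(5) = (45 + 45)*1 = 90*1 = 90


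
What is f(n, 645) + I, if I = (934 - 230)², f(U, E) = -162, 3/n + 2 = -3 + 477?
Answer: 495454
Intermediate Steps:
n = 3/472 (n = 3/(-2 + (-3 + 477)) = 3/(-2 + 474) = 3/472 ≈ 0.0063559)
I = 495616 (I = 704² = 495616)
f(n, 645) + I = -162 + 495616 = 495454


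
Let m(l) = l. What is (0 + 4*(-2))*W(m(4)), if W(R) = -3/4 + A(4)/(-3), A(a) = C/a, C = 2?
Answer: 22/3 ≈ 7.3333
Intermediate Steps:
A(a) = 2/a
W(R) = -11/12 (W(R) = -3/4 + (2/4)/(-3) = -3*¼ + (2*(¼))*(-⅓) = -¾ + (½)*(-⅓) = -¾ - ⅙ = -11/12)
(0 + 4*(-2))*W(m(4)) = (0 + 4*(-2))*(-11/12) = (0 - 8)*(-11/12) = -8*(-11/12) = 22/3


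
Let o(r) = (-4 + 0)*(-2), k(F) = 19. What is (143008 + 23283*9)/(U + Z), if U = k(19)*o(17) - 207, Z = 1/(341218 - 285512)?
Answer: -19639428830/3063829 ≈ -6410.1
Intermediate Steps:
o(r) = 8 (o(r) = -4*(-2) = 8)
Z = 1/55706 ≈ 1.7951e-5
U = -55 (U = 19*8 - 207 = 152 - 207 = -55)
(143008 + 23283*9)/(U + Z) = (143008 + 23283*9)/(-55 + 1/55706) = (143008 + 209547)/(-3063829/55706) = 352555*(-55706/3063829) = -19639428830/3063829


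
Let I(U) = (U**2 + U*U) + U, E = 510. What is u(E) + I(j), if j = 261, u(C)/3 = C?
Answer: 138033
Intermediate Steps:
u(C) = 3*C
I(U) = U + 2*U**2 (I(U) = (U**2 + U**2) + U = 2*U**2 + U = U + 2*U**2)
u(E) + I(j) = 3*510 + 261*(1 + 2*261) = 1530 + 261*(1 + 522) = 1530 + 261*523 = 1530 + 136503 = 138033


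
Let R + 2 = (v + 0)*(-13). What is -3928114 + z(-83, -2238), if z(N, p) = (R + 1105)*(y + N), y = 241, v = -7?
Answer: -3739462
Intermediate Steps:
R = 89 (R = -2 + (-7 + 0)*(-13) = -2 - 7*(-13) = -2 + 91 = 89)
z(N, p) = 287754 + 1194*N (z(N, p) = (89 + 1105)*(241 + N) = 1194*(241 + N) = 287754 + 1194*N)
-3928114 + z(-83, -2238) = -3928114 + (287754 + 1194*(-83)) = -3928114 + (287754 - 99102) = -3928114 + 188652 = -3739462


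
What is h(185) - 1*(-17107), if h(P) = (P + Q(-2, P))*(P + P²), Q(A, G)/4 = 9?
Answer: 7621717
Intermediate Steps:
Q(A, G) = 36 (Q(A, G) = 4*9 = 36)
h(P) = (36 + P)*(P + P²) (h(P) = (P + 36)*(P + P²) = (36 + P)*(P + P²))
h(185) - 1*(-17107) = 185*(36 + 185² + 37*185) - 1*(-17107) = 185*(36 + 34225 + 6845) + 17107 = 185*41106 + 17107 = 7604610 + 17107 = 7621717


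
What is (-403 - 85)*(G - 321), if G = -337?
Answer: 321104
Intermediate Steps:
(-403 - 85)*(G - 321) = (-403 - 85)*(-337 - 321) = -488*(-658) = 321104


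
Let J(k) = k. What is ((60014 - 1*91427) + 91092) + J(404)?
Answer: 60083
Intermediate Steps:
((60014 - 1*91427) + 91092) + J(404) = ((60014 - 1*91427) + 91092) + 404 = ((60014 - 91427) + 91092) + 404 = (-31413 + 91092) + 404 = 59679 + 404 = 60083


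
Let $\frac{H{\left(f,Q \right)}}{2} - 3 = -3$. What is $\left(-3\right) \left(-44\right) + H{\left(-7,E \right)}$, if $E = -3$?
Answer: $132$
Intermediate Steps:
$H{\left(f,Q \right)} = 0$ ($H{\left(f,Q \right)} = 6 + 2 \left(-3\right) = 6 - 6 = 0$)
$\left(-3\right) \left(-44\right) + H{\left(-7,E \right)} = \left(-3\right) \left(-44\right) + 0 = 132 + 0 = 132$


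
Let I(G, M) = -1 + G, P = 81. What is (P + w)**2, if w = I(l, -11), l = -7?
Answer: 5329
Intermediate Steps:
w = -8 (w = -1 - 7 = -8)
(P + w)**2 = (81 - 8)**2 = 73**2 = 5329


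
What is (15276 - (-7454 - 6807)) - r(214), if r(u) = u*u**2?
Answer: -9770807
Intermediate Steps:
r(u) = u**3
(15276 - (-7454 - 6807)) - r(214) = (15276 - (-7454 - 6807)) - 1*214**3 = (15276 - 1*(-14261)) - 1*9800344 = (15276 + 14261) - 9800344 = 29537 - 9800344 = -9770807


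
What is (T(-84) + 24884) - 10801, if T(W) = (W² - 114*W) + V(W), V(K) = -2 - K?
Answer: 30797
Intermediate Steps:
T(W) = -2 + W² - 115*W (T(W) = (W² - 114*W) + (-2 - W) = -2 + W² - 115*W)
(T(-84) + 24884) - 10801 = ((-2 + (-84)² - 115*(-84)) + 24884) - 10801 = ((-2 + 7056 + 9660) + 24884) - 10801 = (16714 + 24884) - 10801 = 41598 - 10801 = 30797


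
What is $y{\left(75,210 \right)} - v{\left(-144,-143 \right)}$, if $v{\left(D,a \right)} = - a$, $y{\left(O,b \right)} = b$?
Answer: $67$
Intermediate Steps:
$y{\left(75,210 \right)} - v{\left(-144,-143 \right)} = 210 - \left(-1\right) \left(-143\right) = 210 - 143 = 67$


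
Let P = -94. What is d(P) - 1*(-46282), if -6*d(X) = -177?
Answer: 92623/2 ≈ 46312.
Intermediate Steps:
d(X) = 59/2 (d(X) = -⅙*(-177) = 59/2)
d(P) - 1*(-46282) = 59/2 - 1*(-46282) = 59/2 + 46282 = 92623/2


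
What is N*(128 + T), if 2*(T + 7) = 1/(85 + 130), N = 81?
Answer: 4214511/430 ≈ 9801.2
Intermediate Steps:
T = -3009/430 (T = -7 + 1/(2*(85 + 130)) = -7 + (½)/215 = -7 + (½)*(1/215) = -7 + 1/430 = -3009/430 ≈ -6.9977)
N*(128 + T) = 81*(128 - 3009/430) = 81*(52031/430) = 4214511/430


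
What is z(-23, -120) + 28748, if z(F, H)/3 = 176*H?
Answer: -34612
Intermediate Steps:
z(F, H) = 528*H (z(F, H) = 3*(176*H) = 528*H)
z(-23, -120) + 28748 = 528*(-120) + 28748 = -63360 + 28748 = -34612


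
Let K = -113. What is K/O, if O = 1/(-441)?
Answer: 49833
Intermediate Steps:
O = -1/441 ≈ -0.0022676
K/O = -113/(-1/441) = -113*(-441) = 49833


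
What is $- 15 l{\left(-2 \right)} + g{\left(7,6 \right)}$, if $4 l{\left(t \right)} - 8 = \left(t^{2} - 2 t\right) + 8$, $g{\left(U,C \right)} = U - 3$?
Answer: $-86$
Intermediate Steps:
$g{\left(U,C \right)} = -3 + U$
$l{\left(t \right)} = 4 - \frac{t}{2} + \frac{t^{2}}{4}$ ($l{\left(t \right)} = 2 + \frac{\left(t^{2} - 2 t\right) + 8}{4} = 2 + \frac{8 + t^{2} - 2 t}{4} = 2 + \left(2 - \frac{t}{2} + \frac{t^{2}}{4}\right) = 4 - \frac{t}{2} + \frac{t^{2}}{4}$)
$- 15 l{\left(-2 \right)} + g{\left(7,6 \right)} = - 15 \left(4 - -1 + \frac{\left(-2\right)^{2}}{4}\right) + \left(-3 + 7\right) = - 15 \left(4 + 1 + \frac{1}{4} \cdot 4\right) + 4 = - 15 \left(4 + 1 + 1\right) + 4 = \left(-15\right) 6 + 4 = -90 + 4 = -86$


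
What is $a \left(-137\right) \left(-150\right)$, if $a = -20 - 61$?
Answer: $-1664550$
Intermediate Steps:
$a = -81$ ($a = -20 - 61 = -81$)
$a \left(-137\right) \left(-150\right) = \left(-81\right) \left(-137\right) \left(-150\right) = 11097 \left(-150\right) = -1664550$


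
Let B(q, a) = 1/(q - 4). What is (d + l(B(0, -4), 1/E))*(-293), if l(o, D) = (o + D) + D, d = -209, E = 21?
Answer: 5147717/84 ≈ 61282.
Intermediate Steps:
B(q, a) = 1/(-4 + q)
l(o, D) = o + 2*D (l(o, D) = (D + o) + D = o + 2*D)
(d + l(B(0, -4), 1/E))*(-293) = (-209 + (1/(-4 + 0) + 2/21))*(-293) = (-209 + (1/(-4) + 2*(1/21)))*(-293) = (-209 + (-¼ + 2/21))*(-293) = (-209 - 13/84)*(-293) = -17569/84*(-293) = 5147717/84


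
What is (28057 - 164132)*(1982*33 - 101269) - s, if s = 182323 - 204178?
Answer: 4880079580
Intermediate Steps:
s = -21855
(28057 - 164132)*(1982*33 - 101269) - s = (28057 - 164132)*(1982*33 - 101269) - 1*(-21855) = -136075*(65406 - 101269) + 21855 = -136075*(-35863) + 21855 = 4880057725 + 21855 = 4880079580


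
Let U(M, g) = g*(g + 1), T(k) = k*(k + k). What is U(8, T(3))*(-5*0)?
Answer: 0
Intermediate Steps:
T(k) = 2*k² (T(k) = k*(2*k) = 2*k²)
U(M, g) = g*(1 + g)
U(8, T(3))*(-5*0) = ((2*3²)*(1 + 2*3²))*(-5*0) = ((2*9)*(1 + 2*9))*0 = (18*(1 + 18))*0 = (18*19)*0 = 342*0 = 0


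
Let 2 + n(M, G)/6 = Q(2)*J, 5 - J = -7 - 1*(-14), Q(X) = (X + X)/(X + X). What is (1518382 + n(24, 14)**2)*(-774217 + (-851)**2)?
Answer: -75972203328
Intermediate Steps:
Q(X) = 1 (Q(X) = (2*X)/((2*X)) = (2*X)*(1/(2*X)) = 1)
J = -2 (J = 5 - (-7 - 1*(-14)) = 5 - (-7 + 14) = 5 - 1*7 = 5 - 7 = -2)
n(M, G) = -24 (n(M, G) = -12 + 6*(1*(-2)) = -12 + 6*(-2) = -12 - 12 = -24)
(1518382 + n(24, 14)**2)*(-774217 + (-851)**2) = (1518382 + (-24)**2)*(-774217 + (-851)**2) = (1518382 + 576)*(-774217 + 724201) = 1518958*(-50016) = -75972203328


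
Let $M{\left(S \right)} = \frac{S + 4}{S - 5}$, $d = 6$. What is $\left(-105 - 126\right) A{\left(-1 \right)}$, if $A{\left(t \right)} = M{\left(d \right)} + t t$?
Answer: $-2541$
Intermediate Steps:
$M{\left(S \right)} = \frac{4 + S}{-5 + S}$
$A{\left(t \right)} = 10 + t^{2}$ ($A{\left(t \right)} = \frac{4 + 6}{-5 + 6} + t t = 1^{-1} \cdot 10 + t^{2} = 1 \cdot 10 + t^{2} = 10 + t^{2}$)
$\left(-105 - 126\right) A{\left(-1 \right)} = \left(-105 - 126\right) \left(10 + \left(-1\right)^{2}\right) = - 231 \left(10 + 1\right) = \left(-231\right) 11 = -2541$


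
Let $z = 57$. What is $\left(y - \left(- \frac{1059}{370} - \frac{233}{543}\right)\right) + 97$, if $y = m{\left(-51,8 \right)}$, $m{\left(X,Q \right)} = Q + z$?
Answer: $\frac{33208667}{200910} \approx 165.29$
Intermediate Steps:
$m{\left(X,Q \right)} = 57 + Q$ ($m{\left(X,Q \right)} = Q + 57 = 57 + Q$)
$y = 65$ ($y = 57 + 8 = 65$)
$\left(y - \left(- \frac{1059}{370} - \frac{233}{543}\right)\right) + 97 = \left(65 - \left(- \frac{1059}{370} - \frac{233}{543}\right)\right) + 97 = \left(65 - - \frac{661247}{200910}\right) + 97 = \left(65 + \left(\frac{233}{543} + \frac{1059}{370}\right)\right) + 97 = \left(65 + \frac{661247}{200910}\right) + 97 = \frac{13720397}{200910} + 97 = \frac{33208667}{200910}$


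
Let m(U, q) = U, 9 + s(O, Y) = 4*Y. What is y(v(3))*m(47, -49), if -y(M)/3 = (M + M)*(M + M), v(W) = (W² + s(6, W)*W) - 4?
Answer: -110544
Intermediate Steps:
s(O, Y) = -9 + 4*Y
v(W) = -4 + W² + W*(-9 + 4*W) (v(W) = (W² + (-9 + 4*W)*W) - 4 = (W² + W*(-9 + 4*W)) - 4 = -4 + W² + W*(-9 + 4*W))
y(M) = -12*M² (y(M) = -3*(M + M)*(M + M) = -3*2*M*2*M = -12*M²)
y(v(3))*m(47, -49) = -12*(-4 - 9*3 + 5*3²)²*47 = -12*(-4 - 27 + 5*9)²*47 = -12*(-4 - 27 + 45)²*47 = -12*14²*47 = -12*196*47 = -2352*47 = -110544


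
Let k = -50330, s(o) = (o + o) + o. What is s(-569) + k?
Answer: -52037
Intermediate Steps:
s(o) = 3*o (s(o) = 2*o + o = 3*o)
s(-569) + k = 3*(-569) - 50330 = -1707 - 50330 = -52037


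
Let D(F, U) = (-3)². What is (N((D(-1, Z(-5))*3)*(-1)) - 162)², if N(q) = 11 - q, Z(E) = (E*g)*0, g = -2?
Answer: 15376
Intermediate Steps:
Z(E) = 0 (Z(E) = (E*(-2))*0 = -2*E*0 = 0)
D(F, U) = 9
(N((D(-1, Z(-5))*3)*(-1)) - 162)² = ((11 - 9*3*(-1)) - 162)² = ((11 - 27*(-1)) - 162)² = ((11 - 1*(-27)) - 162)² = ((11 + 27) - 162)² = (38 - 162)² = (-124)² = 15376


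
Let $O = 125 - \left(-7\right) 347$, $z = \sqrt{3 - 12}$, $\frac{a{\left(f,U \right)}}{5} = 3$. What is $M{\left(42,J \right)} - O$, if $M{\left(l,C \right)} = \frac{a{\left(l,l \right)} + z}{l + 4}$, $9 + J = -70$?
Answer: $- \frac{117469}{46} + \frac{3 i}{46} \approx -2553.7 + 0.065217 i$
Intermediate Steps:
$a{\left(f,U \right)} = 15$ ($a{\left(f,U \right)} = 5 \cdot 3 = 15$)
$z = 3 i$ ($z = \sqrt{-9} = 3 i \approx 3.0 i$)
$J = -79$ ($J = -9 - 70 = -79$)
$M{\left(l,C \right)} = \frac{15 + 3 i}{4 + l}$ ($M{\left(l,C \right)} = \frac{15 + 3 i}{l + 4} = \frac{15 + 3 i}{4 + l}$)
$O = 2554$ ($O = 125 - -2429 = 125 + 2429 = 2554$)
$M{\left(42,J \right)} - O = \frac{3 \left(5 + i\right)}{4 + 42} - 2554 = \frac{3 \left(5 + i\right)}{46} - 2554 = 3 \cdot \frac{1}{46} \left(5 + i\right) - 2554 = \left(\frac{15}{46} + \frac{3 i}{46}\right) - 2554 = - \frac{117469}{46} + \frac{3 i}{46}$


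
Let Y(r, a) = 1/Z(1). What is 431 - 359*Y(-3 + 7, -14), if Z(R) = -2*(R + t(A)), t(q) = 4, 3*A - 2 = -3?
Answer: 4669/10 ≈ 466.90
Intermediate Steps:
A = -1/3 (A = 2/3 + (1/3)*(-3) = 2/3 - 1 = -1/3 ≈ -0.33333)
Z(R) = -8 - 2*R (Z(R) = -2*(R + 4) = -2*(4 + R) = -8 - 2*R)
Y(r, a) = -1/10 (Y(r, a) = 1/(-8 - 2*1) = 1/(-8 - 2) = 1/(-10) = -1/10)
431 - 359*Y(-3 + 7, -14) = 431 - 359*(-1/10) = 431 + 359/10 = 4669/10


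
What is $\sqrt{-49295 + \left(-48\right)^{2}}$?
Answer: $7 i \sqrt{959} \approx 216.77 i$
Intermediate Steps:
$\sqrt{-49295 + \left(-48\right)^{2}} = \sqrt{-49295 + 2304} = \sqrt{-46991} = 7 i \sqrt{959}$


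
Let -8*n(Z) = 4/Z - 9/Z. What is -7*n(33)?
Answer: -35/264 ≈ -0.13258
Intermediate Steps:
n(Z) = 5/(8*Z) (n(Z) = -(4/Z - 9/Z)/8 = -(-5)/(8*Z) = 5/(8*Z))
-7*n(33) = -35/(8*33) = -7*5/264 = -35/264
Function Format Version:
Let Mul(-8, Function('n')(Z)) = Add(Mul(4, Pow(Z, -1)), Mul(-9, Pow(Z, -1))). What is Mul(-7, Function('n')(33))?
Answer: Rational(-35, 264) ≈ -0.13258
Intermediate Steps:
Function('n')(Z) = Mul(Rational(5, 8), Pow(Z, -1)) (Function('n')(Z) = Mul(Rational(-1, 8), Add(Mul(4, Pow(Z, -1)), Mul(-9, Pow(Z, -1)))) = Mul(Rational(-1, 8), Mul(-5, Pow(Z, -1))) = Mul(Rational(5, 8), Pow(Z, -1)))
Mul(-7, Function('n')(33)) = Mul(-7, Mul(Rational(5, 8), Pow(33, -1))) = Mul(-7, Mul(Rational(5, 8), Rational(1, 33))) = Mul(-7, Rational(5, 264)) = Rational(-35, 264)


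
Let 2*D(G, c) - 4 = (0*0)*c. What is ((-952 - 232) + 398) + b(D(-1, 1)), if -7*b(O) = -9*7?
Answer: -777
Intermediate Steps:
D(G, c) = 2 (D(G, c) = 2 + ((0*0)*c)/2 = 2 + (0*c)/2 = 2 + (½)*0 = 2 + 0 = 2)
b(O) = 9 (b(O) = -(-9)*7/7 = -⅐*(-63) = 9)
((-952 - 232) + 398) + b(D(-1, 1)) = ((-952 - 232) + 398) + 9 = (-1184 + 398) + 9 = -786 + 9 = -777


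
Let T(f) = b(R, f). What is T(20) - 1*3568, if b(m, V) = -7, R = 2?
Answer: -3575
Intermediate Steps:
T(f) = -7
T(20) - 1*3568 = -7 - 1*3568 = -7 - 3568 = -3575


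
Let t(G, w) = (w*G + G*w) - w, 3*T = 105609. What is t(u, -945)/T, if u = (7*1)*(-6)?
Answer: 11475/5029 ≈ 2.2818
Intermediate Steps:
T = 35203 (T = (1/3)*105609 = 35203)
u = -42 (u = 7*(-6) = -42)
t(G, w) = -w + 2*G*w (t(G, w) = (G*w + G*w) - w = 2*G*w - w = -w + 2*G*w)
t(u, -945)/T = -945*(-1 + 2*(-42))/35203 = -945*(-1 - 84)*(1/35203) = -945*(-85)*(1/35203) = 80325*(1/35203) = 11475/5029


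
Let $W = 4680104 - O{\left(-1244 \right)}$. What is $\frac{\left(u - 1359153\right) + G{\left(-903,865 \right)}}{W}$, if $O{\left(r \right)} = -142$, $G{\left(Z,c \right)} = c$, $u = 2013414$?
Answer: $\frac{327563}{2340123} \approx 0.13998$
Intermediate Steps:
$W = 4680246$ ($W = 4680104 - -142 = 4680104 + 142 = 4680246$)
$\frac{\left(u - 1359153\right) + G{\left(-903,865 \right)}}{W} = \frac{\left(2013414 - 1359153\right) + 865}{4680246} = \left(654261 + 865\right) \frac{1}{4680246} = 655126 \cdot \frac{1}{4680246} = \frac{327563}{2340123}$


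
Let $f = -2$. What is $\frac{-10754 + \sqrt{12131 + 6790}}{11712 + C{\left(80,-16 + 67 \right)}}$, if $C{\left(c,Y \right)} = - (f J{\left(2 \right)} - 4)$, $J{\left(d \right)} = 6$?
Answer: $- \frac{5377}{5864} + \frac{\sqrt{18921}}{11728} \approx -0.90522$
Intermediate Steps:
$C{\left(c,Y \right)} = 16$ ($C{\left(c,Y \right)} = - (\left(-2\right) 6 - 4) = - (-12 - 4) = \left(-1\right) \left(-16\right) = 16$)
$\frac{-10754 + \sqrt{12131 + 6790}}{11712 + C{\left(80,-16 + 67 \right)}} = \frac{-10754 + \sqrt{12131 + 6790}}{11712 + 16} = \frac{-10754 + \sqrt{18921}}{11728} = \left(-10754 + \sqrt{18921}\right) \frac{1}{11728} = - \frac{5377}{5864} + \frac{\sqrt{18921}}{11728}$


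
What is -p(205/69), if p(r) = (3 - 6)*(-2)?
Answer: -6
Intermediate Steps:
p(r) = 6 (p(r) = -3*(-2) = 6)
-p(205/69) = -1*6 = -6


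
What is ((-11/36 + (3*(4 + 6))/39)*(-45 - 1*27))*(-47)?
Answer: 20398/13 ≈ 1569.1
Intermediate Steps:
((-11/36 + (3*(4 + 6))/39)*(-45 - 1*27))*(-47) = ((-11*1/36 + (3*10)*(1/39))*(-45 - 27))*(-47) = ((-11/36 + 30*(1/39))*(-72))*(-47) = ((-11/36 + 10/13)*(-72))*(-47) = ((217/468)*(-72))*(-47) = -434/13*(-47) = 20398/13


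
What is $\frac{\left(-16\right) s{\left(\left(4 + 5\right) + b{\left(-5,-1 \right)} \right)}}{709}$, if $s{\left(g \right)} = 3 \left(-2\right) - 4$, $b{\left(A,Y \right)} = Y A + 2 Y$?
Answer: $\frac{160}{709} \approx 0.22567$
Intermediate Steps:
$b{\left(A,Y \right)} = 2 Y + A Y$ ($b{\left(A,Y \right)} = A Y + 2 Y = 2 Y + A Y$)
$s{\left(g \right)} = -10$ ($s{\left(g \right)} = -6 - 4 = -10$)
$\frac{\left(-16\right) s{\left(\left(4 + 5\right) + b{\left(-5,-1 \right)} \right)}}{709} = \frac{\left(-16\right) \left(-10\right)}{709} = 160 \cdot \frac{1}{709} = \frac{160}{709}$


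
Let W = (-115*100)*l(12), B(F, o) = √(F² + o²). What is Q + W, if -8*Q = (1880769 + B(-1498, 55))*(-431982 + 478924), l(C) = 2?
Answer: -44143621199/4 - 23471*√2247029/4 ≈ -1.1045e+10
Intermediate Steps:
Q = -44143529199/4 - 23471*√2247029/4 (Q = -(1880769 + √((-1498)² + 55²))*(-431982 + 478924)/8 = -(1880769 + √(2244004 + 3025))*46942/8 = -(1880769 + √2247029)*46942/8 = -(88287058398 + 46942*√2247029)/8 = -44143529199/4 - 23471*√2247029/4 ≈ -1.1045e+10)
W = -23000 (W = -115*100*2 = -11500*2 = -23000)
Q + W = (-44143529199/4 - 23471*√2247029/4) - 23000 = -44143621199/4 - 23471*√2247029/4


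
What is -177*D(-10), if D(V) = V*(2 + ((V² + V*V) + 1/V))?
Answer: 357363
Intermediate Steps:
D(V) = V*(2 + 1/V + 2*V²) (D(V) = V*(2 + ((V² + V²) + 1/V)) = V*(2 + (2*V² + 1/V)) = V*(2 + (1/V + 2*V²)) = V*(2 + 1/V + 2*V²))
-177*D(-10) = -177*(1 + 2*(-10) + 2*(-10)³) = -177*(1 - 20 + 2*(-1000)) = -177*(1 - 20 - 2000) = -177*(-2019) = 357363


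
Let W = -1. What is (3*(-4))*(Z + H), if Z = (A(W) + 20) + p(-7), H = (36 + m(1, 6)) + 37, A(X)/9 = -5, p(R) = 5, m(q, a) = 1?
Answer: -648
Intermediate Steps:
A(X) = -45 (A(X) = 9*(-5) = -45)
H = 74 (H = (36 + 1) + 37 = 37 + 37 = 74)
Z = -20 (Z = (-45 + 20) + 5 = -25 + 5 = -20)
(3*(-4))*(Z + H) = (3*(-4))*(-20 + 74) = -12*54 = -648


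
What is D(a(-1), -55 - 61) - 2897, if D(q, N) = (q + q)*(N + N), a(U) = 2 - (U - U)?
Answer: -3825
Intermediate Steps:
a(U) = 2 (a(U) = 2 - 1*0 = 2 + 0 = 2)
D(q, N) = 4*N*q (D(q, N) = (2*q)*(2*N) = 4*N*q)
D(a(-1), -55 - 61) - 2897 = 4*(-55 - 61)*2 - 2897 = 4*(-116)*2 - 2897 = -928 - 2897 = -3825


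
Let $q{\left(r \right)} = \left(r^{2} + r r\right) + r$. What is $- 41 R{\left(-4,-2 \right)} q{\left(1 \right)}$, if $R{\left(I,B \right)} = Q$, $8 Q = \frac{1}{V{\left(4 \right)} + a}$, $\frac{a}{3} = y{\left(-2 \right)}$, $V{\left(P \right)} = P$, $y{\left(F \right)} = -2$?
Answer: $\frac{123}{16} \approx 7.6875$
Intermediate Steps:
$a = -6$ ($a = 3 \left(-2\right) = -6$)
$q{\left(r \right)} = r + 2 r^{2}$ ($q{\left(r \right)} = \left(r^{2} + r^{2}\right) + r = 2 r^{2} + r = r + 2 r^{2}$)
$Q = - \frac{1}{16}$ ($Q = \frac{1}{8 \left(4 - 6\right)} = \frac{1}{8 \left(-2\right)} = \frac{1}{8} \left(- \frac{1}{2}\right) = - \frac{1}{16} \approx -0.0625$)
$R{\left(I,B \right)} = - \frac{1}{16}$
$- 41 R{\left(-4,-2 \right)} q{\left(1 \right)} = \left(-41\right) \left(- \frac{1}{16}\right) 1 \left(1 + 2 \cdot 1\right) = \frac{41 \cdot 1 \left(1 + 2\right)}{16} = \frac{41 \cdot 1 \cdot 3}{16} = \frac{41}{16} \cdot 3 = \frac{123}{16}$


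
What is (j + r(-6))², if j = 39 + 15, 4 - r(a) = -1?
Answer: 3481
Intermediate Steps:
r(a) = 5 (r(a) = 4 - 1*(-1) = 4 + 1 = 5)
j = 54
(j + r(-6))² = (54 + 5)² = 59² = 3481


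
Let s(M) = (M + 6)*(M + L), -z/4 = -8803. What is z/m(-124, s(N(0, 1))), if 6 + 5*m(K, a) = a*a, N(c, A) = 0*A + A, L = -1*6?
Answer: 176060/1219 ≈ 144.43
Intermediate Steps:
z = 35212 (z = -4*(-8803) = 35212)
L = -6
N(c, A) = A (N(c, A) = 0 + A = A)
s(M) = (-6 + M)*(6 + M) (s(M) = (M + 6)*(M - 6) = (6 + M)*(-6 + M) = (-6 + M)*(6 + M))
m(K, a) = -6/5 + a**2/5 (m(K, a) = -6/5 + (a*a)/5 = -6/5 + a**2/5)
z/m(-124, s(N(0, 1))) = 35212/(-6/5 + (-36 + 1**2)**2/5) = 35212/(-6/5 + (-36 + 1)**2/5) = 35212/(-6/5 + (1/5)*(-35)**2) = 35212/(-6/5 + (1/5)*1225) = 35212/(-6/5 + 245) = 35212/(1219/5) = 35212*(5/1219) = 176060/1219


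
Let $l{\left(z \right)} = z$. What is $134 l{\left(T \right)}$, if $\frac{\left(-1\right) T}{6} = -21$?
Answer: $16884$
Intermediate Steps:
$T = 126$ ($T = \left(-6\right) \left(-21\right) = 126$)
$134 l{\left(T \right)} = 134 \cdot 126 = 16884$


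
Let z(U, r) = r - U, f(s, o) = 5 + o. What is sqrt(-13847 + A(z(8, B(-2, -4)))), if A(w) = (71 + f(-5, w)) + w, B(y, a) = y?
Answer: I*sqrt(13791) ≈ 117.44*I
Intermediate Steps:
A(w) = 76 + 2*w (A(w) = (71 + (5 + w)) + w = (76 + w) + w = 76 + 2*w)
sqrt(-13847 + A(z(8, B(-2, -4)))) = sqrt(-13847 + (76 + 2*(-2 - 1*8))) = sqrt(-13847 + (76 + 2*(-2 - 8))) = sqrt(-13847 + (76 + 2*(-10))) = sqrt(-13847 + (76 - 20)) = sqrt(-13847 + 56) = sqrt(-13791) = I*sqrt(13791)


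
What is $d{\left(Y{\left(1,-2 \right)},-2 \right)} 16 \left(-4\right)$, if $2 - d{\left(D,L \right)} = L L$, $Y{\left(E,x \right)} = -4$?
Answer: $128$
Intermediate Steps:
$d{\left(D,L \right)} = 2 - L^{2}$ ($d{\left(D,L \right)} = 2 - L L = 2 - L^{2}$)
$d{\left(Y{\left(1,-2 \right)},-2 \right)} 16 \left(-4\right) = \left(2 - \left(-2\right)^{2}\right) 16 \left(-4\right) = \left(2 - 4\right) 16 \left(-4\right) = \left(-2\right) 16 \left(-4\right) = \left(-32\right) \left(-4\right) = 128$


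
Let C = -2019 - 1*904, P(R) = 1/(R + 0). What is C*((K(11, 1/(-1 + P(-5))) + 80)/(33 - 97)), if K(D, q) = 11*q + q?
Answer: 102305/32 ≈ 3197.0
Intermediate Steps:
P(R) = 1/R
K(D, q) = 12*q
C = -2923 (C = -2019 - 904 = -2923)
C*((K(11, 1/(-1 + P(-5))) + 80)/(33 - 97)) = -2923*(12/(-1 + 1/(-5)) + 80)/(33 - 97) = -2923*(12/(-1 - 1/5) + 80)/(-64) = -2923*(12/(-6/5) + 80)*(-1)/64 = -2923*(12*(-5/6) + 80)*(-1)/64 = -2923*(-10 + 80)*(-1)/64 = -204610*(-1)/64 = -2923*(-35/32) = 102305/32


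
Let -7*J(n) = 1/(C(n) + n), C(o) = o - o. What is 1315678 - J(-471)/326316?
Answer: 1415490401071655/1075863852 ≈ 1.3157e+6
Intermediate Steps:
C(o) = 0
J(n) = -1/(7*n) (J(n) = -1/(7*(0 + n)) = -1/(7*n))
1315678 - J(-471)/326316 = 1315678 - (-⅐/(-471))/326316 = 1315678 - (-⅐*(-1/471))/326316 = 1315678 - 1/(3297*326316) = 1315678 - 1*1/1075863852 = 1315678 - 1/1075863852 = 1415490401071655/1075863852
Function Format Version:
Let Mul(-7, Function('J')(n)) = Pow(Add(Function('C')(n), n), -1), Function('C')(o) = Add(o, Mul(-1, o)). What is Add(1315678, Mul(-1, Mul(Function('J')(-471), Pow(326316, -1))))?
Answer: Rational(1415490401071655, 1075863852) ≈ 1.3157e+6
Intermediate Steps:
Function('C')(o) = 0
Function('J')(n) = Mul(Rational(-1, 7), Pow(n, -1)) (Function('J')(n) = Mul(Rational(-1, 7), Pow(Add(0, n), -1)) = Mul(Rational(-1, 7), Pow(n, -1)))
Add(1315678, Mul(-1, Mul(Function('J')(-471), Pow(326316, -1)))) = Add(1315678, Mul(-1, Mul(Mul(Rational(-1, 7), Pow(-471, -1)), Pow(326316, -1)))) = Add(1315678, Mul(-1, Mul(Mul(Rational(-1, 7), Rational(-1, 471)), Rational(1, 326316)))) = Add(1315678, Mul(-1, Mul(Rational(1, 3297), Rational(1, 326316)))) = Add(1315678, Mul(-1, Rational(1, 1075863852))) = Add(1315678, Rational(-1, 1075863852)) = Rational(1415490401071655, 1075863852)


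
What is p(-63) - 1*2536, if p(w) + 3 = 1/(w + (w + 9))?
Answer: -297064/117 ≈ -2539.0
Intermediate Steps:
p(w) = -3 + 1/(9 + 2*w) (p(w) = -3 + 1/(w + (w + 9)) = -3 + 1/(w + (9 + w)) = -3 + 1/(9 + 2*w))
p(-63) - 1*2536 = 2*(-13 - 3*(-63))/(9 + 2*(-63)) - 1*2536 = 2*(-13 + 189)/(9 - 126) - 2536 = 2*176/(-117) - 2536 = 2*(-1/117)*176 - 2536 = -352/117 - 2536 = -297064/117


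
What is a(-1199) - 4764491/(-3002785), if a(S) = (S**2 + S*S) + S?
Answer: 8630017862846/3002785 ≈ 2.8740e+6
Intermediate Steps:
a(S) = S + 2*S**2 (a(S) = (S**2 + S**2) + S = 2*S**2 + S = S + 2*S**2)
a(-1199) - 4764491/(-3002785) = -1199*(1 + 2*(-1199)) - 4764491/(-3002785) = -1199*(1 - 2398) - 4764491*(-1/3002785) = -1199*(-2397) + 4764491/3002785 = 2874003 + 4764491/3002785 = 8630017862846/3002785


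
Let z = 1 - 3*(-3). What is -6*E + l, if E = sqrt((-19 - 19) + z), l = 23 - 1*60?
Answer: -37 - 12*I*sqrt(7) ≈ -37.0 - 31.749*I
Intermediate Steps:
z = 10 (z = 1 + 9 = 10)
l = -37 (l = 23 - 60 = -37)
E = 2*I*sqrt(7) (E = sqrt((-19 - 19) + 10) = sqrt(-38 + 10) = sqrt(-28) = 2*I*sqrt(7) ≈ 5.2915*I)
-6*E + l = -12*I*sqrt(7) - 37 = -37 - 12*I*sqrt(7)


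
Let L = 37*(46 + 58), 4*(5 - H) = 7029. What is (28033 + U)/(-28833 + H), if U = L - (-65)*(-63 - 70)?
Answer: -92944/122341 ≈ -0.75971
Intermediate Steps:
H = -7009/4 (H = 5 - ¼*7029 = 5 - 7029/4 = -7009/4 ≈ -1752.3)
L = 3848 (L = 37*104 = 3848)
U = -4797 (U = 3848 - (-65)*(-63 - 70) = 3848 - (-65)*(-133) = 3848 - 1*8645 = 3848 - 8645 = -4797)
(28033 + U)/(-28833 + H) = (28033 - 4797)/(-28833 - 7009/4) = 23236/(-122341/4) = 23236*(-4/122341) = -92944/122341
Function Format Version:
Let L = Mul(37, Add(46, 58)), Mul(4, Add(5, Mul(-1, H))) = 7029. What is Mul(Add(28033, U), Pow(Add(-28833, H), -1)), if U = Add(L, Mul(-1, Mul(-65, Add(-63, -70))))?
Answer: Rational(-92944, 122341) ≈ -0.75971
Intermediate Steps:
H = Rational(-7009, 4) (H = Add(5, Mul(Rational(-1, 4), 7029)) = Add(5, Rational(-7029, 4)) = Rational(-7009, 4) ≈ -1752.3)
L = 3848 (L = Mul(37, 104) = 3848)
U = -4797 (U = Add(3848, Mul(-1, Mul(-65, Add(-63, -70)))) = Add(3848, Mul(-1, Mul(-65, -133))) = Add(3848, Mul(-1, 8645)) = Add(3848, -8645) = -4797)
Mul(Add(28033, U), Pow(Add(-28833, H), -1)) = Mul(Add(28033, -4797), Pow(Add(-28833, Rational(-7009, 4)), -1)) = Mul(23236, Pow(Rational(-122341, 4), -1)) = Mul(23236, Rational(-4, 122341)) = Rational(-92944, 122341)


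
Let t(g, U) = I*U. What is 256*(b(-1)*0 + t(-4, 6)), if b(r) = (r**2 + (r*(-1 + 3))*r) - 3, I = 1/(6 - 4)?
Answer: 768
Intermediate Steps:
I = 1/2 ≈ 0.50000
b(r) = -3 + 3*r**2 (b(r) = (r**2 + (r*2)*r) - 3 = (r**2 + (2*r)*r) - 3 = (r**2 + 2*r**2) - 3 = 3*r**2 - 3 = -3 + 3*r**2)
t(g, U) = U/2
256*(b(-1)*0 + t(-4, 6)) = 256*((-3 + 3*(-1)**2)*0 + (1/2)*6) = 256*((-3 + 3*1)*0 + 3) = 256*((-3 + 3)*0 + 3) = 256*(0*0 + 3) = 256*(0 + 3) = 256*3 = 768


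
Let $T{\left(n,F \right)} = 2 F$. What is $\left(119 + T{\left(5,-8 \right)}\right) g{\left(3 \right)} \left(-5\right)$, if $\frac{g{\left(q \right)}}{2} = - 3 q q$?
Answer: $27810$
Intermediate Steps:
$g{\left(q \right)} = - 6 q^{2}$ ($g{\left(q \right)} = 2 - 3 q q = 2 \left(- 3 q^{2}\right) = - 6 q^{2}$)
$\left(119 + T{\left(5,-8 \right)}\right) g{\left(3 \right)} \left(-5\right) = \left(119 + 2 \left(-8\right)\right) - 6 \cdot 3^{2} \left(-5\right) = \left(119 - 16\right) \left(-6\right) 9 \left(-5\right) = 103 \left(\left(-54\right) \left(-5\right)\right) = 103 \cdot 270 = 27810$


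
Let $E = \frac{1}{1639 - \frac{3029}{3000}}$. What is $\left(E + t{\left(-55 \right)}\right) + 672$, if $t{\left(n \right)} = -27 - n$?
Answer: $\frac{3439782700}{4913971} \approx 700.0$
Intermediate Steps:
$E = \frac{3000}{4913971}$ ($E = \frac{1}{1639 - \frac{3029}{3000}} = \frac{1}{\frac{4913971}{3000}} = \frac{3000}{4913971} \approx 0.0006105$)
$\left(E + t{\left(-55 \right)}\right) + 672 = \left(\frac{3000}{4913971} - -28\right) + 672 = \left(\frac{3000}{4913971} + \left(-27 + 55\right)\right) + 672 = \left(\frac{3000}{4913971} + 28\right) + 672 = \frac{137594188}{4913971} + 672 = \frac{3439782700}{4913971}$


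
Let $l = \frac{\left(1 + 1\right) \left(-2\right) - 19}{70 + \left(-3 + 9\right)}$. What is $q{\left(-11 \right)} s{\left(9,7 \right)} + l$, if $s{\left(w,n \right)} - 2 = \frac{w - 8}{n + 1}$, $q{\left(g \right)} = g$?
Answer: $- \frac{3599}{152} \approx -23.678$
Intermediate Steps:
$s{\left(w,n \right)} = 2 + \frac{-8 + w}{1 + n}$ ($s{\left(w,n \right)} = 2 + \frac{w - 8}{n + 1} = 2 + \frac{-8 + w}{1 + n}$)
$l = - \frac{23}{76}$ ($l = \frac{2 \left(-2\right) - 19}{70 + 6} = \frac{-4 - 19}{76} = \left(-23\right) \frac{1}{76} = - \frac{23}{76} \approx -0.30263$)
$q{\left(-11 \right)} s{\left(9,7 \right)} + l = - 11 \frac{-6 + 9 + 2 \cdot 7}{1 + 7} - \frac{23}{76} = - 11 \frac{-6 + 9 + 14}{8} - \frac{23}{76} = - 11 \cdot \frac{1}{8} \cdot 17 - \frac{23}{76} = \left(-11\right) \frac{17}{8} - \frac{23}{76} = - \frac{187}{8} - \frac{23}{76} = - \frac{3599}{152}$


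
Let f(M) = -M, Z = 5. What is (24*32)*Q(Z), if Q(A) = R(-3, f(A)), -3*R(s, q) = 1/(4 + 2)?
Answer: -128/3 ≈ -42.667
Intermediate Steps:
R(s, q) = -1/18 (R(s, q) = -1/(3*(4 + 2)) = -⅓/6 = -⅓*⅙ = -1/18)
Q(A) = -1/18
(24*32)*Q(Z) = (24*32)*(-1/18) = 768*(-1/18) = -128/3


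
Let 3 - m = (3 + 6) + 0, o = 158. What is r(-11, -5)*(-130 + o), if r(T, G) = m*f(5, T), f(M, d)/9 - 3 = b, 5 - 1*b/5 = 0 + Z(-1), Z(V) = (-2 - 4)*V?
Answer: 3024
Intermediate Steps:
Z(V) = -6*V
b = -5 (b = 25 - 5*(0 - 6*(-1)) = 25 - 5*(0 + 6) = 25 - 5*6 = 25 - 30 = -5)
f(M, d) = -18 (f(M, d) = 27 + 9*(-5) = 27 - 45 = -18)
m = -6 (m = 3 - ((3 + 6) + 0) = 3 - (9 + 0) = 3 - 1*9 = 3 - 9 = -6)
r(T, G) = 108 (r(T, G) = -6*(-18) = 108)
r(-11, -5)*(-130 + o) = 108*(-130 + 158) = 108*28 = 3024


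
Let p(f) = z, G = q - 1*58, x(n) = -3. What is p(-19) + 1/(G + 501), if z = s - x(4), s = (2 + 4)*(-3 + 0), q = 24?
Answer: -7004/467 ≈ -14.998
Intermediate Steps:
s = -18 (s = 6*(-3) = -18)
G = -34 (G = 24 - 1*58 = 24 - 58 = -34)
z = -15 (z = -18 - 1*(-3) = -18 + 3 = -15)
p(f) = -15
p(-19) + 1/(G + 501) = -15 + 1/(-34 + 501) = -15 + 1/467 = -7004/467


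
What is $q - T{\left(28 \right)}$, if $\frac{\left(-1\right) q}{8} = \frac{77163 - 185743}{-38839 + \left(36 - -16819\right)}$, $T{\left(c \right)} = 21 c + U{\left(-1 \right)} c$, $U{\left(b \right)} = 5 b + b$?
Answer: $- \frac{315685}{687} \approx -459.51$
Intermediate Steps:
$U{\left(b \right)} = 6 b$
$T{\left(c \right)} = 15 c$ ($T{\left(c \right)} = 21 c + 6 \left(-1\right) c = 21 c - 6 c = 15 c$)
$q = - \frac{27145}{687}$ ($q = - 8 \frac{77163 - 185743}{-38839 + \left(36 - -16819\right)} = - 8 \left(- \frac{108580}{-38839 + \left(36 + 16819\right)}\right) = - 8 \left(- \frac{108580}{-38839 + 16855}\right) = - 8 \left(- \frac{108580}{-21984}\right) = - 8 \left(\left(-108580\right) \left(- \frac{1}{21984}\right)\right) = \left(-8\right) \frac{27145}{5496} = - \frac{27145}{687} \approx -39.512$)
$q - T{\left(28 \right)} = - \frac{27145}{687} - 15 \cdot 28 = - \frac{27145}{687} - 420 = - \frac{315685}{687}$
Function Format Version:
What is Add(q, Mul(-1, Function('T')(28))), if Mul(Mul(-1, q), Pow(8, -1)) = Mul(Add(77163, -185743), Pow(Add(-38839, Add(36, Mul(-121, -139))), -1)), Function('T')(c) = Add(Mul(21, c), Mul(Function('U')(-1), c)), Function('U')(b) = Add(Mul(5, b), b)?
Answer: Rational(-315685, 687) ≈ -459.51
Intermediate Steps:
Function('U')(b) = Mul(6, b)
Function('T')(c) = Mul(15, c) (Function('T')(c) = Add(Mul(21, c), Mul(Mul(6, -1), c)) = Add(Mul(21, c), Mul(-6, c)) = Mul(15, c))
q = Rational(-27145, 687) (q = Mul(-8, Mul(Add(77163, -185743), Pow(Add(-38839, Add(36, Mul(-121, -139))), -1))) = Mul(-8, Mul(-108580, Pow(Add(-38839, Add(36, 16819)), -1))) = Mul(-8, Mul(-108580, Pow(Add(-38839, 16855), -1))) = Mul(-8, Mul(-108580, Pow(-21984, -1))) = Mul(-8, Mul(-108580, Rational(-1, 21984))) = Mul(-8, Rational(27145, 5496)) = Rational(-27145, 687) ≈ -39.512)
Add(q, Mul(-1, Function('T')(28))) = Add(Rational(-27145, 687), Mul(-1, Mul(15, 28))) = Add(Rational(-27145, 687), Mul(-1, 420)) = Add(Rational(-27145, 687), -420) = Rational(-315685, 687)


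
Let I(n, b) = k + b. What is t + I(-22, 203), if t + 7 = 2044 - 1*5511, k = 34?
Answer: -3237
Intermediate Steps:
t = -3474 (t = -7 + (2044 - 1*5511) = -7 + (2044 - 5511) = -7 - 3467 = -3474)
I(n, b) = 34 + b
t + I(-22, 203) = -3474 + (34 + 203) = -3474 + 237 = -3237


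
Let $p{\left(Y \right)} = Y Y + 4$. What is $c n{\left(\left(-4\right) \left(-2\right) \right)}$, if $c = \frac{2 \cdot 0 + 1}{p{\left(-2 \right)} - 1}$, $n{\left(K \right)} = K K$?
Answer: $\frac{64}{7} \approx 9.1429$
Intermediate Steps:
$p{\left(Y \right)} = 4 + Y^{2}$ ($p{\left(Y \right)} = Y^{2} + 4 = 4 + Y^{2}$)
$n{\left(K \right)} = K^{2}$
$c = \frac{1}{7}$ ($c = \frac{2 \cdot 0 + 1}{\left(4 + \left(-2\right)^{2}\right) - 1} = \frac{0 + 1}{\left(4 + 4\right) - 1} = 1 \frac{1}{8 - 1} = 1 \cdot \frac{1}{7} = \frac{1}{7} \approx 0.14286$)
$c n{\left(\left(-4\right) \left(-2\right) \right)} = \frac{\left(\left(-4\right) \left(-2\right)\right)^{2}}{7} = \frac{8^{2}}{7} = \frac{1}{7} \cdot 64 = \frac{64}{7}$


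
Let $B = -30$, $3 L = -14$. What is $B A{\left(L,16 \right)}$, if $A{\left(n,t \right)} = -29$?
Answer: $870$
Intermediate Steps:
$L = - \frac{14}{3}$ ($L = \frac{1}{3} \left(-14\right) = - \frac{14}{3} \approx -4.6667$)
$B A{\left(L,16 \right)} = \left(-30\right) \left(-29\right) = 870$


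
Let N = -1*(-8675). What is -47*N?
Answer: -407725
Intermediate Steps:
N = 8675
-47*N = -47*8675 = -407725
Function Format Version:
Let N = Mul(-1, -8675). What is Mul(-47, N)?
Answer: -407725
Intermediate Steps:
N = 8675
Mul(-47, N) = Mul(-47, 8675) = -407725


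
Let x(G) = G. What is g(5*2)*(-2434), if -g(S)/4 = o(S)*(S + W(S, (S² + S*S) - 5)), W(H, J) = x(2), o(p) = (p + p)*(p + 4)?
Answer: 32712960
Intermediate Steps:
o(p) = 2*p*(4 + p) (o(p) = (2*p)*(4 + p) = 2*p*(4 + p))
W(H, J) = 2
g(S) = -8*S*(2 + S)*(4 + S) (g(S) = -4*2*S*(4 + S)*(S + 2) = -4*2*S*(4 + S)*(2 + S) = -8*S*(2 + S)*(4 + S))
g(5*2)*(-2434) = -8*5*2*(2 + 5*2)*(4 + 5*2)*(-2434) = -8*10*(2 + 10)*(4 + 10)*(-2434) = -8*10*12*14*(-2434) = -13440*(-2434) = 32712960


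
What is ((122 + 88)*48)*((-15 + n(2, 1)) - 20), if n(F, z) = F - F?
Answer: -352800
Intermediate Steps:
n(F, z) = 0
((122 + 88)*48)*((-15 + n(2, 1)) - 20) = ((122 + 88)*48)*((-15 + 0) - 20) = (210*48)*(-15 - 20) = 10080*(-35) = -352800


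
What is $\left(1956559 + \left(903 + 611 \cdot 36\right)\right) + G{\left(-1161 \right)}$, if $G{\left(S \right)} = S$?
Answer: $1978297$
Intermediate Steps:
$\left(1956559 + \left(903 + 611 \cdot 36\right)\right) + G{\left(-1161 \right)} = \left(1956559 + \left(903 + 611 \cdot 36\right)\right) - 1161 = \left(1956559 + \left(903 + 21996\right)\right) - 1161 = \left(1956559 + 22899\right) - 1161 = 1979458 - 1161 = 1978297$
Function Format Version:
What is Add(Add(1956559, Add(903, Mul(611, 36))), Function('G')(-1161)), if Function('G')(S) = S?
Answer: 1978297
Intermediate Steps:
Add(Add(1956559, Add(903, Mul(611, 36))), Function('G')(-1161)) = Add(Add(1956559, Add(903, Mul(611, 36))), -1161) = Add(Add(1956559, Add(903, 21996)), -1161) = Add(Add(1956559, 22899), -1161) = Add(1979458, -1161) = 1978297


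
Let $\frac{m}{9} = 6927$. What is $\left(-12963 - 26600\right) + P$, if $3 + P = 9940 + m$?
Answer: $32717$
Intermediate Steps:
$m = 62343$ ($m = 9 \cdot 6927 = 62343$)
$P = 72280$ ($P = -3 + \left(9940 + 62343\right) = -3 + 72283 = 72280$)
$\left(-12963 - 26600\right) + P = \left(-12963 - 26600\right) + 72280 = -39563 + 72280 = 32717$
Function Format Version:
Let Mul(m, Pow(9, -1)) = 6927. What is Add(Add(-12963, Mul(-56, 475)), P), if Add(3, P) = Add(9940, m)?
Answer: 32717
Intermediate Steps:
m = 62343 (m = Mul(9, 6927) = 62343)
P = 72280 (P = Add(-3, Add(9940, 62343)) = Add(-3, 72283) = 72280)
Add(Add(-12963, Mul(-56, 475)), P) = Add(Add(-12963, Mul(-56, 475)), 72280) = Add(Add(-12963, -26600), 72280) = Add(-39563, 72280) = 32717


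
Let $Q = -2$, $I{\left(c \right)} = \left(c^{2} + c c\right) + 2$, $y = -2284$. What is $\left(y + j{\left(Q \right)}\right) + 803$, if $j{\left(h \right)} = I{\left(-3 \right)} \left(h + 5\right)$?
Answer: $-1421$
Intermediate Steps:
$I{\left(c \right)} = 2 + 2 c^{2}$ ($I{\left(c \right)} = \left(c^{2} + c^{2}\right) + 2 = 2 c^{2} + 2 = 2 + 2 c^{2}$)
$j{\left(h \right)} = 100 + 20 h$ ($j{\left(h \right)} = \left(2 + 2 \left(-3\right)^{2}\right) \left(h + 5\right) = \left(2 + 2 \cdot 9\right) \left(5 + h\right) = \left(2 + 18\right) \left(5 + h\right) = 20 \left(5 + h\right) = 100 + 20 h$)
$\left(y + j{\left(Q \right)}\right) + 803 = \left(-2284 + \left(100 + 20 \left(-2\right)\right)\right) + 803 = \left(-2284 + \left(100 - 40\right)\right) + 803 = \left(-2284 + 60\right) + 803 = -2224 + 803 = -1421$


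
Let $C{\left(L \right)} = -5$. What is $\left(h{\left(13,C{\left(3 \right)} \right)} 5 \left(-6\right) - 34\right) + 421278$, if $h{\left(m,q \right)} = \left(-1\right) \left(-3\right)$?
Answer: $421154$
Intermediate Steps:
$h{\left(m,q \right)} = 3$
$\left(h{\left(13,C{\left(3 \right)} \right)} 5 \left(-6\right) - 34\right) + 421278 = \left(3 \cdot 5 \left(-6\right) - 34\right) + 421278 = \left(3 \left(-30\right) - 34\right) + 421278 = \left(-90 - 34\right) + 421278 = -124 + 421278 = 421154$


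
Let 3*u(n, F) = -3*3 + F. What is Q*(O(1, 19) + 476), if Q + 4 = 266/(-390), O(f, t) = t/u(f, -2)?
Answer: -429857/195 ≈ -2204.4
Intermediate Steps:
u(n, F) = -3 + F/3 (u(n, F) = (-3*3 + F)/3 = (-9 + F)/3 = -3 + F/3)
O(f, t) = -3*t/11 (O(f, t) = t/(-3 + (1/3)*(-2)) = t/(-3 - 2/3) = t/(-11/3) = t*(-3/11) = -3*t/11)
Q = -913/195 (Q = -4 + 266/(-390) = -4 + 266*(-1/390) = -4 - 133/195 = -913/195 ≈ -4.6821)
Q*(O(1, 19) + 476) = -913*(-3/11*19 + 476)/195 = -913*(-57/11 + 476)/195 = -913/195*5179/11 = -429857/195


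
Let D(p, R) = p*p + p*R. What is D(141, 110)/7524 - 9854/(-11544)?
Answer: 42975/7733 ≈ 5.5574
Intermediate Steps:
D(p, R) = p² + R*p
D(141, 110)/7524 - 9854/(-11544) = (141*(110 + 141))/7524 - 9854/(-11544) = (141*251)*(1/7524) - 9854*(-1/11544) = 35391*(1/7524) + 379/444 = 11797/2508 + 379/444 = 42975/7733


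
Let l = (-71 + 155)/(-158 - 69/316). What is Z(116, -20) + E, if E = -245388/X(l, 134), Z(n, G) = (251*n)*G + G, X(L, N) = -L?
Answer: -2310524733/2212 ≈ -1.0445e+6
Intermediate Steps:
l = -26544/49997 (l = 84/(-158 - 69*1/316) = 84/(-158 - 69/316) = 84/(-49997/316) = 84*(-316/49997) = -26544/49997 ≈ -0.53091)
Z(n, G) = G + 251*G*n (Z(n, G) = 251*G*n + G = G + 251*G*n)
E = -1022388653/2212 (E = -245388/((-1*(-26544/49997))) = -245388/26544/49997 = -245388*49997/26544 = -1022388653/2212 ≈ -4.6220e+5)
Z(116, -20) + E = -20*(1 + 251*116) - 1022388653/2212 = -20*(1 + 29116) - 1022388653/2212 = -20*29117 - 1022388653/2212 = -582340 - 1022388653/2212 = -2310524733/2212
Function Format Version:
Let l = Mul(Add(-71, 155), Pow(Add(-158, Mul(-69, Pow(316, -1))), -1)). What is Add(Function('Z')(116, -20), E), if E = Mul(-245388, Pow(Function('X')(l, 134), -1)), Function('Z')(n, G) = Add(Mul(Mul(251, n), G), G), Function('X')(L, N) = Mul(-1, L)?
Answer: Rational(-2310524733, 2212) ≈ -1.0445e+6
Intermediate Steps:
l = Rational(-26544, 49997) (l = Mul(84, Pow(Add(-158, Mul(-69, Rational(1, 316))), -1)) = Mul(84, Pow(Add(-158, Rational(-69, 316)), -1)) = Mul(84, Pow(Rational(-49997, 316), -1)) = Mul(84, Rational(-316, 49997)) = Rational(-26544, 49997) ≈ -0.53091)
Function('Z')(n, G) = Add(G, Mul(251, G, n)) (Function('Z')(n, G) = Add(Mul(251, G, n), G) = Add(G, Mul(251, G, n)))
E = Rational(-1022388653, 2212) (E = Mul(-245388, Pow(Mul(-1, Rational(-26544, 49997)), -1)) = Mul(-245388, Pow(Rational(26544, 49997), -1)) = Mul(-245388, Rational(49997, 26544)) = Rational(-1022388653, 2212) ≈ -4.6220e+5)
Add(Function('Z')(116, -20), E) = Add(Mul(-20, Add(1, Mul(251, 116))), Rational(-1022388653, 2212)) = Add(Mul(-20, Add(1, 29116)), Rational(-1022388653, 2212)) = Add(Mul(-20, 29117), Rational(-1022388653, 2212)) = Add(-582340, Rational(-1022388653, 2212)) = Rational(-2310524733, 2212)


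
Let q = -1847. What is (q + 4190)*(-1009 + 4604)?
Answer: 8423085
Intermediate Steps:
(q + 4190)*(-1009 + 4604) = (-1847 + 4190)*(-1009 + 4604) = 2343*3595 = 8423085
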